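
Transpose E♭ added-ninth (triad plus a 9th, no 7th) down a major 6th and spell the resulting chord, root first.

Gb Bb Db Ab

Transposed root: Eb → Gb (major 6th down). So we spell Gb added-ninth:
Gb — root
Bb — major 3rd
Db — perfect 5th
Ab — major 9th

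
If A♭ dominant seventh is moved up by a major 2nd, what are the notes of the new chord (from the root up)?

A major 2nd up from A-flat is B-flat, so the new chord is B-flat dominant seventh.
B-flat — root
D — major 3rd
F — perfect 5th
A-flat — minor 7th

B-flat  D  F  A-flat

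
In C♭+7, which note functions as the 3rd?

C♭+7 is built on Cb; its 3rd is a major 3rd above the root.
A third above C uses the letter E, and the major 3rd above Cb is Eb.

Eb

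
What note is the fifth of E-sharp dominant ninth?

E-sharp dominant ninth is built on E#; its 5th is a perfect 5th above the root.
A fifth above E uses the letter B, and the perfect 5th above E# is B#.

B#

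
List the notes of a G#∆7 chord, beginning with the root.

Root G#, quality major seventh:
Root: G#
Major 3rd (3rd): B#
Perfect 5th (5th): D#
Major 7th (7th): F##

G#, B#, D#, F##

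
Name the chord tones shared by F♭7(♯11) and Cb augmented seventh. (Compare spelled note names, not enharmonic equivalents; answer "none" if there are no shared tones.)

Cb

F♭7(♯11) = Fb, Ab, Cb, Ebb, Bb.
Cb augmented seventh = Cb, Eb, G, Bbb.
Shared: Cb.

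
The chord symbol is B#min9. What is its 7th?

A#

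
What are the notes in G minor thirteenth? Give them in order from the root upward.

G minor thirteenth is a minor thirteenth built on G.
G — root
Bb — minor 3rd
D — perfect 5th
F — minor 7th
A — major 9th
C — perfect 11th
E — major 13th

G Bb D F A C E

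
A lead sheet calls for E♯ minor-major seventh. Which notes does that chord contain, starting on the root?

E-sharp G-sharp B-sharp D-double-sharp

E♯ minor-major seventh is a minor-major seventh built on E-sharp.
- root: E-sharp
- minor 3rd: G-sharp
- perfect 5th: B-sharp
- major 7th: D-double-sharp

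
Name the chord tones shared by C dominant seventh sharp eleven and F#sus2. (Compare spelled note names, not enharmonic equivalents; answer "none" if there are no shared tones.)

F#

C dominant seventh sharp eleven = C, E, G, Bb, F#.
F#sus2 = F#, G#, C#.
Shared: F#.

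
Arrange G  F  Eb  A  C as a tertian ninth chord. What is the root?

Stacking in thirds gives F – A – C – Eb – G, so F is the root — F dominant ninth.

F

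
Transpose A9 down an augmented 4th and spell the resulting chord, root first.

Eb, G, Bb, Db, F

A down an augmented 4th → Eb. New chord: Eb dominant ninth.
Root: Eb
Major 3rd (3rd): G
Perfect 5th (5th): Bb
Minor 7th (7th): Db
Major 9th (9th): F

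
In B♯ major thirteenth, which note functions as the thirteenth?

Root of B♯ major thirteenth = B-sharp. The 13th is a major 13th: B-sharp up a major 13th → G-double-sharp.

G-double-sharp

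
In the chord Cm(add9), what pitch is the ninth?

Root of Cm(add9) = C. The 9th is a major 9th: C up a major 9th → D.

D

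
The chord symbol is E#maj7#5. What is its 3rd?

E#maj7#5 is built on E#; its 3rd is a major 3rd above the root.
A third above E uses the letter G, and the major 3rd above E# is G##.

G##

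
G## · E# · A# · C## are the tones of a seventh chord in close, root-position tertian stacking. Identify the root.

Arranged so that each adjacent pair is a third by letter name: A# – C## – E# – G##.
The bottom of that stack, A#, is the root (this is A# major seventh).

A#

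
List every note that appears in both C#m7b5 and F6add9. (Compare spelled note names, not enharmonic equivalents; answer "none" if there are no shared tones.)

G

C#m7b5 = C#, E, G, B.
F6add9 = F, A, C, D, G.
Shared: G.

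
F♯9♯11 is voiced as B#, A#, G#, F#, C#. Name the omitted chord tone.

The full F♯9♯11 chord is F#, A#, C#, E, G#, B#.
Comparing with the voicing, the minor 7th (7th) — E — is absent.

E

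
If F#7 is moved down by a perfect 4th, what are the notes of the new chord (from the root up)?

C♯, E♯, G♯, B

Transposed root: F♯ → C♯ (perfect 4th down). So we spell C♯ dominant seventh:
C♯ — root
E♯ — major 3rd
G♯ — perfect 5th
B — minor 7th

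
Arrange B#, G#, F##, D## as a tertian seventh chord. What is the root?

G#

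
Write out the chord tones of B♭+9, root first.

Bb, D, F#, Ab, C

Root Bb, quality dominant ninth sharp five:
Bb — root
D — major 3rd
F# — augmented 5th
Ab — minor 7th
C — major 9th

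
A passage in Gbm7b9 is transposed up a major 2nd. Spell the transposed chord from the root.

G♭ up a major 2nd → A♭. New chord: A♭ minor seventh flat nine.
A♭ — root
C♭ — minor 3rd
E♭ — perfect 5th
G♭ — minor 7th
B𝄫 — minor 9th

A♭ C♭ E♭ G♭ B𝄫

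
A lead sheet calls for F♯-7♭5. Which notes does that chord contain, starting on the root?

F♯-7♭5: half-diminished seventh on F#.
- root: F#
- minor 3rd: A
- diminished 5th: C
- minor 7th: E

F#, A, C, E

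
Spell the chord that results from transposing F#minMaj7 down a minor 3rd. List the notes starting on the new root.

D# F# A# C##

Transposed root: F# → D# (minor 3rd down). So we spell D# minor-major seventh:
Root: D#
Minor 3rd (3rd): F#
Perfect 5th (5th): A#
Major 7th (7th): C##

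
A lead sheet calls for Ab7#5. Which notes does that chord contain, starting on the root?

Ab, C, E, Gb

Root Ab, quality augmented seventh:
Root: Ab
Major 3rd (3rd): C
Augmented 5th (5th): E
Minor 7th (7th): Gb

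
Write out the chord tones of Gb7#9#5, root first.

Gb – Bb – D – Fb – A

Gb7#9#5 is a dominant seventh sharp nine sharp five built on Gb.
root → Gb
3rd (major 3rd) → Bb
5th (augmented 5th) → D
7th (minor 7th) → Fb
9th (augmented 9th) → A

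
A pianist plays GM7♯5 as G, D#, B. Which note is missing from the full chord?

F#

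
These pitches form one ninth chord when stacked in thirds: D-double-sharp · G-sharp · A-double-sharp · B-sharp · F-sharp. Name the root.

G-sharp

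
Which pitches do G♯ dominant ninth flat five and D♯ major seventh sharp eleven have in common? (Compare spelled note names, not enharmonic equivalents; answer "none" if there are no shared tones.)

A-sharp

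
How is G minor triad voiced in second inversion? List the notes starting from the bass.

G minor triad = G–Bb–D; second inversion → fifth (D) lowest.

D – G – Bb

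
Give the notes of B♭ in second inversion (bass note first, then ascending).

F  Bb  D

B♭ = Bb–D–F; second inversion → fifth (F) lowest.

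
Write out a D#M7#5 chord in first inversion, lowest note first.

In root position, D#M7#5 is D#–F##–A##–C##.
First inversion puts the third (F##) in the bass.

F##, A##, C##, D#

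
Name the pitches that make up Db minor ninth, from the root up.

Db minor ninth is a minor ninth built on D-flat.
D-flat — root
F-flat — minor 3rd
A-flat — perfect 5th
C-flat — minor 7th
E-flat — major 9th

D-flat – F-flat – A-flat – C-flat – E-flat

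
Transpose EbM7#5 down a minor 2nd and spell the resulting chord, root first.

D  F#  A#  C#

Eb down a minor 2nd → D. New chord: D augmented major seventh.
Root: D
Major 3rd (3rd): F#
Augmented 5th (5th): A#
Major 7th (7th): C#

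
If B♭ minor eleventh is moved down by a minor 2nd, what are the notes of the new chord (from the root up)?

A minor 2nd down from B♭ is A, so the new chord is A minor eleventh.
- root: A
- minor 3rd: C
- perfect 5th: E
- minor 7th: G
- major 9th: B
- perfect 11th: D

A – C – E – G – B – D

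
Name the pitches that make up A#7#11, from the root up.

A#  C##  E#  G#  D##

A#7#11 is a dominant seventh sharp eleven built on A#.
A# — root
C## — major 3rd
E# — perfect 5th
G# — minor 7th
D## — augmented 11th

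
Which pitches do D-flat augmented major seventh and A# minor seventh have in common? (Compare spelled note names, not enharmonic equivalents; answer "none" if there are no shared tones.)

D-flat augmented major seventh: D♭ F A C
A# minor seventh: A♯ C♯ E♯ G♯
Common to both → none.

none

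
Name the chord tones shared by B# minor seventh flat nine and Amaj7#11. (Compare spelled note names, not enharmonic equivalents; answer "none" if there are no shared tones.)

B# minor seventh flat nine = B#, D#, F##, A#, C#.
Amaj7#11 = A, C#, E, G#, D#.
Shared: D#, C#.

D#  C#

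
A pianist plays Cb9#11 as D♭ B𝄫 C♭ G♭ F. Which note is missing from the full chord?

The full Cb9#11 chord is C♭, E♭, G♭, B𝄫, D♭, F.
Comparing with the voicing, the major 3rd (3rd) — E♭ — is absent.

E♭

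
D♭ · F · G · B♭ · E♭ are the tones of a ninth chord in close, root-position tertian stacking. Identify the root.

E♭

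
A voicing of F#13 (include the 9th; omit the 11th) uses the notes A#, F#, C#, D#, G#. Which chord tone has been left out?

F#13 = F#, A#, C#, E, G#, D#. The voicing lacks the 7th (minor 7th), E.

E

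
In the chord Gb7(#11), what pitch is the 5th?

Root of Gb7(#11) = Gb. The 5th is a perfect 5th: Gb up a perfect 5th → Db.

Db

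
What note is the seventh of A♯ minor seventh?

Root of A♯ minor seventh = A#. The 7th is a minor 7th: A# up a minor 7th → G#.

G#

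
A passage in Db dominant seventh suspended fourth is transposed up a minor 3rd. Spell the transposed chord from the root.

F-flat, B-double-flat, C-flat, E-double-flat

D-flat up a minor 3rd → F-flat. New chord: F-flat dominant seventh suspended fourth.
F-flat — root
B-double-flat — perfect 4th
C-flat — perfect 5th
E-double-flat — minor 7th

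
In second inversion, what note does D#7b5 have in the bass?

A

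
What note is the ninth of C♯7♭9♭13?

D

Root of C♯7♭9♭13 = C♯. The 9th is a minor 9th: C♯ up a minor 9th → D.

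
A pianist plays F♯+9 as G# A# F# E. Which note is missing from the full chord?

The full F♯+9 chord is F#, A#, C##, E, G#.
Comparing with the voicing, the augmented 5th (5th) — C## — is absent.

C##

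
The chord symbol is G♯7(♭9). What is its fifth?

D#

Root of G♯7(♭9) = G#. The 5th is a perfect 5th: G# up a perfect 5th → D#.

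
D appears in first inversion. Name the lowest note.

F#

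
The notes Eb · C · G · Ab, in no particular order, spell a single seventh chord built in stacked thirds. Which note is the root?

Ab

Stacking in thirds gives Ab – C – Eb – G, so Ab is the root — Ab major seventh.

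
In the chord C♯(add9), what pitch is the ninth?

D#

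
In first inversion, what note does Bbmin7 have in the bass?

Bbmin7 in root position is Bb–Db–F–Ab.
First inversion places the third in the bass, which is Db.

Db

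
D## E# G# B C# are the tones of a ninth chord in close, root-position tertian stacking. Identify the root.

Arranged so that each adjacent pair is a third by letter name: C# – E# – G# – B – D##.
The bottom of that stack, C#, is the root (this is C# dominant seventh sharp nine).

C#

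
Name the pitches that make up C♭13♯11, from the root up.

C♭13♯11 is a dominant thirteenth sharp eleven built on Cb.
root → Cb
3rd (major 3rd) → Eb
5th (perfect 5th) → Gb
7th (minor 7th) → Bbb
9th (major 9th) → Db
11th (augmented 11th) → F
13th (major 13th) → Ab

Cb, Eb, Gb, Bbb, Db, F, Ab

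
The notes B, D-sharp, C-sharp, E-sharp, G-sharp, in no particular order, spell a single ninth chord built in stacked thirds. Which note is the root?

C-sharp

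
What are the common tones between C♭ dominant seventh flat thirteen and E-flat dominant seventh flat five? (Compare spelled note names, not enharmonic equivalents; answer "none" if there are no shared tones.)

C♭ dominant seventh flat thirteen: C-flat E-flat G-flat B-double-flat A-double-flat
E-flat dominant seventh flat five: E-flat G B-double-flat D-flat
Common to both → E-flat, B-double-flat.

E-flat  B-double-flat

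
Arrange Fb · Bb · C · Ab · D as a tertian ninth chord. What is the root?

Bb

Stacking in thirds gives Bb – D – Fb – Ab – C, so Bb is the root — Bb dominant ninth flat five.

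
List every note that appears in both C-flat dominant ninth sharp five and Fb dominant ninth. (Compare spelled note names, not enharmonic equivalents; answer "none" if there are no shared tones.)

C-flat

C-flat dominant ninth sharp five = C-flat, E-flat, G, B-double-flat, D-flat.
Fb dominant ninth = F-flat, A-flat, C-flat, E-double-flat, G-flat.
Shared: C-flat.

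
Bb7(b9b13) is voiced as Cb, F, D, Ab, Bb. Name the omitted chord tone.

Gb

Bb7(b9b13) = Bb, D, F, Ab, Cb, Gb. The voicing lacks the 13th (minor 13th), Gb.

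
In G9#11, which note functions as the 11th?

G9#11 is built on G; its 11th is an augmented 11th above the root.
A fourth above G uses the letter C, and the augmented 11th above G is C#.

C#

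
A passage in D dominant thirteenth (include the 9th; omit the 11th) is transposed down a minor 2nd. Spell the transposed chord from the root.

Transposed root: D → C-sharp (minor 2nd down). So we spell C-sharp dominant thirteenth:
Root: C-sharp
Major 3rd (3rd): E-sharp
Perfect 5th (5th): G-sharp
Minor 7th (7th): B
Major 9th (9th): D-sharp
Major 13th (13th): A-sharp

C-sharp, E-sharp, G-sharp, B, D-sharp, A-sharp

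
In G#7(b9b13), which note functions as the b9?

A

Root of G#7(b9b13) = G#. The 9th is a minor 9th: G# up a minor 9th → A.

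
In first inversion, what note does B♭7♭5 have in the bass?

D

B♭7♭5 = Bb–D–Fb–Ab. First inversion → third in the bass = D.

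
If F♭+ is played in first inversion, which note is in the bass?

F♭+ = Fb–Ab–C. First inversion → third in the bass = Ab.

Ab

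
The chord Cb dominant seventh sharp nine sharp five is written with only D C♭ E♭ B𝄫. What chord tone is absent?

The full Cb dominant seventh sharp nine sharp five chord is C♭, E♭, G, B𝄫, D.
Comparing with the voicing, the augmented 5th (5th) — G — is absent.

G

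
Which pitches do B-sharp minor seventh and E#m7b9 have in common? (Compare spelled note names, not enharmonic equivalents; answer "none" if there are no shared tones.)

B# D#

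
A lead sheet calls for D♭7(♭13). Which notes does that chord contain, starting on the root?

Db  F  Ab  Cb  Bbb

D♭7(♭13) is a dominant seventh flat thirteen built on Db.
- root: Db
- major 3rd: F
- perfect 5th: Ab
- minor 7th: Cb
- minor 13th: Bbb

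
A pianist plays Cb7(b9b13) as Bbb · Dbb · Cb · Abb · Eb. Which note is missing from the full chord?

The full Cb7(b9b13) chord is Cb, Eb, Gb, Bbb, Dbb, Abb.
Comparing with the voicing, the perfect 5th (5th) — Gb — is absent.

Gb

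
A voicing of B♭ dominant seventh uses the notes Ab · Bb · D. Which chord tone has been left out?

F

The full B♭ dominant seventh chord is Bb, D, F, Ab.
Comparing with the voicing, the perfect 5th (5th) — F — is absent.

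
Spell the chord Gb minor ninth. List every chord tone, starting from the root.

Root G♭, quality minor ninth:
Root: G♭
Minor 3rd (3rd): B𝄫
Perfect 5th (5th): D♭
Minor 7th (7th): F♭
Major 9th (9th): A♭

G♭  B𝄫  D♭  F♭  A♭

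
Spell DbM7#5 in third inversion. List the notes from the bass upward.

C, Db, F, A

In root position, DbM7#5 is Db–F–A–C.
Third inversion puts the seventh (C) in the bass.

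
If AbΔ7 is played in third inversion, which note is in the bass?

G

AbΔ7 in root position is Ab–C–Eb–G.
Third inversion places the seventh in the bass, which is G.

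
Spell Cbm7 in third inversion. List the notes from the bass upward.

Cbm7 = C♭–E𝄫–G♭–B𝄫; third inversion → seventh (B𝄫) lowest.

B𝄫  C♭  E𝄫  G♭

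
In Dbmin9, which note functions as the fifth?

Root of Dbmin9 = Db. The 5th is a perfect 5th: Db up a perfect 5th → Ab.

Ab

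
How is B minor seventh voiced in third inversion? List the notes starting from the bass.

A B D F-sharp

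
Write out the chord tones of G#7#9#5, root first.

G#7#9#5 is a dominant seventh sharp nine sharp five built on G#.
- root: G#
- major 3rd: B#
- augmented 5th: D##
- minor 7th: F#
- augmented 9th: A##

G#, B#, D##, F#, A##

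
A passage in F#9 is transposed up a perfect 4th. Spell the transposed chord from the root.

Transposed root: F# → B (perfect 4th up). So we spell B dominant ninth:
root → B
3rd (major 3rd) → D#
5th (perfect 5th) → F#
7th (minor 7th) → A
9th (major 9th) → C#

B  D#  F#  A  C#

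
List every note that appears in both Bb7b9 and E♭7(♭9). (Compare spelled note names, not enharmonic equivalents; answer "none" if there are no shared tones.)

B♭

Bb7b9: B♭ D F A♭ C♭
E♭7(♭9): E♭ G B♭ D♭ F♭
Common to both → B♭.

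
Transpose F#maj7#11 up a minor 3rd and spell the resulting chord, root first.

A C# E G# D#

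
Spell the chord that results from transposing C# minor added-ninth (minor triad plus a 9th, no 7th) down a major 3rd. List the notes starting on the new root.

A, C, E, B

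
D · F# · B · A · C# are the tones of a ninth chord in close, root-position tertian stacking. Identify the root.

B

Arranged so that each adjacent pair is a third by letter name: B – D – F# – A – C#.
The bottom of that stack, B, is the root (this is B minor ninth).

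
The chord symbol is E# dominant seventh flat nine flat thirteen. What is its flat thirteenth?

C#

Root of E# dominant seventh flat nine flat thirteen = E#. The 13th is a minor 13th: E# up a minor 13th → C#.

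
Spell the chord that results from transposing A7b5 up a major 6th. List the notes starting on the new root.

F#  A#  C  E

Transposed root: A → F# (major 6th up). So we spell F# dominant seventh flat five:
- root: F#
- major 3rd: A#
- diminished 5th: C
- minor 7th: E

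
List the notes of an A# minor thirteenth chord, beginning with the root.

A# minor thirteenth: minor thirteenth on A-sharp.
A-sharp — root
C-sharp — minor 3rd
E-sharp — perfect 5th
G-sharp — minor 7th
B-sharp — major 9th
D-sharp — perfect 11th
F-double-sharp — major 13th

A-sharp, C-sharp, E-sharp, G-sharp, B-sharp, D-sharp, F-double-sharp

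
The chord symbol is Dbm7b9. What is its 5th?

Ab

Dbm7b9 is built on Db; its 5th is a perfect 5th above the root.
A fifth above D uses the letter A, and the perfect 5th above Db is Ab.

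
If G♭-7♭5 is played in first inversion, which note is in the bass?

G♭-7♭5 = G♭–B𝄫–D𝄫–F♭. First inversion → third in the bass = B𝄫.

B𝄫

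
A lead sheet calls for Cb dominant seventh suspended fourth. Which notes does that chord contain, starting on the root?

Cb Fb Gb Bbb

Root Cb, quality dominant seventh suspended fourth:
root → Cb
4th (perfect 4th) → Fb
5th (perfect 5th) → Gb
7th (minor 7th) → Bbb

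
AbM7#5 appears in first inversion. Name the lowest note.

AbM7#5 = A♭–C–E–G. First inversion → third in the bass = C.

C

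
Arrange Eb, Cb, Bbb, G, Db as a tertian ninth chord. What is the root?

Stacking in thirds gives Cb – Eb – G – Bbb – Db, so Cb is the root — Cb dominant ninth sharp five.

Cb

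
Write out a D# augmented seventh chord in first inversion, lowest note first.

In root position, D# augmented seventh is D-sharp–F-double-sharp–A-double-sharp–C-sharp.
First inversion puts the third (F-double-sharp) in the bass.

F-double-sharp – A-double-sharp – C-sharp – D-sharp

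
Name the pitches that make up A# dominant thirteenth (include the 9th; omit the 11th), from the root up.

A# dominant thirteenth: dominant thirteenth on A-sharp.
- root: A-sharp
- major 3rd: C-double-sharp
- perfect 5th: E-sharp
- minor 7th: G-sharp
- major 9th: B-sharp
- major 13th: F-double-sharp

A-sharp, C-double-sharp, E-sharp, G-sharp, B-sharp, F-double-sharp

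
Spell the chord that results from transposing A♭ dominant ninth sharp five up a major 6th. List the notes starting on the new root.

A major 6th up from Ab is F, so the new chord is F dominant ninth sharp five.
F — root
A — major 3rd
C# — augmented 5th
Eb — minor 7th
G — major 9th

F A C# Eb G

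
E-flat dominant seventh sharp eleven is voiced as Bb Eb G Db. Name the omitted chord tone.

E-flat dominant seventh sharp eleven = Eb, G, Bb, Db, A. The voicing lacks the 11th (augmented 11th), A.

A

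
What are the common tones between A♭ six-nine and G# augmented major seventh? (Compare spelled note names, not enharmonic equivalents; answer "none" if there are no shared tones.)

A♭ six-nine: A-flat C E-flat F B-flat
G# augmented major seventh: G-sharp B-sharp D-double-sharp F-double-sharp
Common to both → none.

none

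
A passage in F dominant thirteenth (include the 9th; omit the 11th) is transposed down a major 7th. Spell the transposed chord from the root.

G-flat B-flat D-flat F-flat A-flat E-flat

A major 7th down from F is G-flat, so the new chord is G-flat dominant thirteenth.
Root: G-flat
Major 3rd (3rd): B-flat
Perfect 5th (5th): D-flat
Minor 7th (7th): F-flat
Major 9th (9th): A-flat
Major 13th (13th): E-flat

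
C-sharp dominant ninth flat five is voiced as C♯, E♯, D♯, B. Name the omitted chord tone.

The full C-sharp dominant ninth flat five chord is C♯, E♯, G, B, D♯.
Comparing with the voicing, the diminished 5th (5th) — G — is absent.

G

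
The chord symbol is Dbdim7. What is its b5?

Abb

Dbdim7 is built on Db; its 5th is a diminished 5th above the root.
A fifth above D uses the letter A, and the diminished 5th above Db is Abb.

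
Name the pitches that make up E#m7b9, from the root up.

E♯, G♯, B♯, D♯, F♯

Root E♯, quality minor seventh flat nine:
E♯ — root
G♯ — minor 3rd
B♯ — perfect 5th
D♯ — minor 7th
F♯ — minor 9th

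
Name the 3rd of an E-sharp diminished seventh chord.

G-sharp

Root of E-sharp diminished seventh = E-sharp. The 3rd is a minor 3rd: E-sharp up a minor 3rd → G-sharp.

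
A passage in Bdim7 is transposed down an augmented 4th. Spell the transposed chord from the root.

F – Ab – Cb – Ebb

An augmented 4th down from B is F, so the new chord is F diminished seventh.
F — root
Ab — minor 3rd
Cb — diminished 5th
Ebb — diminished 7th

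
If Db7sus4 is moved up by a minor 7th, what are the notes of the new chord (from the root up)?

Cb, Fb, Gb, Bbb

A minor 7th up from Db is Cb, so the new chord is Cb dominant seventh suspended fourth.
Cb — root
Fb — perfect 4th
Gb — perfect 5th
Bbb — minor 7th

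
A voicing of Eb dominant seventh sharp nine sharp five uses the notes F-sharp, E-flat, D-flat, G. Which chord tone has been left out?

The full Eb dominant seventh sharp nine sharp five chord is E-flat, G, B, D-flat, F-sharp.
Comparing with the voicing, the augmented 5th (5th) — B — is absent.

B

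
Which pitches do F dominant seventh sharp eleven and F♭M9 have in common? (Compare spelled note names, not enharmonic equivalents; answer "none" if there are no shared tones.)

Eb

F dominant seventh sharp eleven: F A C Eb B
F♭M9: Fb Ab Cb Eb Gb
Common to both → Eb.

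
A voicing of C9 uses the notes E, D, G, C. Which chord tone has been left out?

C9 = C, E, G, Bb, D. The voicing lacks the 7th (minor 7th), Bb.

Bb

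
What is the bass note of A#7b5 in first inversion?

A#7b5 in root position is A#–C##–E–G#.
First inversion places the third in the bass, which is C##.

C##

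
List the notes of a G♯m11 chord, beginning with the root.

G#  B  D#  F#  A#  C#

Root G#, quality minor eleventh:
G# — root
B — minor 3rd
D# — perfect 5th
F# — minor 7th
A# — major 9th
C# — perfect 11th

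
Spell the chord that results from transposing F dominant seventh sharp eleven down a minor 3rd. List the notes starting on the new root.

D – F♯ – A – C – G♯

F down a minor 3rd → D. New chord: D dominant seventh sharp eleven.
Root: D
Major 3rd (3rd): F♯
Perfect 5th (5th): A
Minor 7th (7th): C
Augmented 11th (11th): G♯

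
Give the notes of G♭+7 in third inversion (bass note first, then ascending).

F♭ G♭ B♭ D

G♭+7 = G♭–B♭–D–F♭; third inversion → seventh (F♭) lowest.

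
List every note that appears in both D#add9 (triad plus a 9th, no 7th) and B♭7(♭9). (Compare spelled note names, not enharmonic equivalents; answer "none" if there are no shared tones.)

D#add9 = D#, F##, A#, E#.
B♭7(♭9) = Bb, D, F, Ab, Cb.
Shared: none.

none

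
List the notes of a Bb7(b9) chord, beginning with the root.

Root B♭, quality dominant seventh flat nine:
root → B♭
3rd (major 3rd) → D
5th (perfect 5th) → F
7th (minor 7th) → A♭
9th (minor 9th) → C♭

B♭, D, F, A♭, C♭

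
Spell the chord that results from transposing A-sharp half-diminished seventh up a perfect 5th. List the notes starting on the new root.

E-sharp  G-sharp  B  D-sharp

Transposed root: A-sharp → E-sharp (perfect 5th up). So we spell E-sharp half-diminished seventh:
Root: E-sharp
Minor 3rd (3rd): G-sharp
Diminished 5th (5th): B
Minor 7th (7th): D-sharp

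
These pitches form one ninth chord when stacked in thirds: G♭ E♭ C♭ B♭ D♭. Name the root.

Stacking in thirds gives C♭ – E♭ – G♭ – B♭ – D♭, so C♭ is the root — C♭ major ninth.

C♭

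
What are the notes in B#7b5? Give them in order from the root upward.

B#  D##  F#  A#

Root B#, quality dominant seventh flat five:
root → B#
3rd (major 3rd) → D##
5th (diminished 5th) → F#
7th (minor 7th) → A#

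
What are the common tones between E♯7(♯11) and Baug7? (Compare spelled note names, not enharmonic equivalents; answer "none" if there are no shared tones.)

D#

E♯7(♯11): E# G## B# D# A##
Baug7: B D# F## A
Common to both → D#.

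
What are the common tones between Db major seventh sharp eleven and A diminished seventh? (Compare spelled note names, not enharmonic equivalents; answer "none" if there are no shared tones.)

C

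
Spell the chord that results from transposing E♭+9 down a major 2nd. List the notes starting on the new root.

A major 2nd down from E♭ is D♭, so the new chord is D♭ dominant ninth sharp five.
Root: D♭
Major 3rd (3rd): F
Augmented 5th (5th): A
Minor 7th (7th): C♭
Major 9th (9th): E♭

D♭, F, A, C♭, E♭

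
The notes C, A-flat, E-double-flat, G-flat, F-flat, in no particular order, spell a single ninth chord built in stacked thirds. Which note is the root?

Stacking in thirds gives F-flat – A-flat – C – E-double-flat – G-flat, so F-flat is the root — F-flat dominant ninth sharp five.

F-flat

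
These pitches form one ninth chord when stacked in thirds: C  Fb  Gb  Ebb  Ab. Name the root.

Arranged so that each adjacent pair is a third by letter name: Fb – Ab – C – Ebb – Gb.
The bottom of that stack, Fb, is the root (this is Fb dominant ninth sharp five).

Fb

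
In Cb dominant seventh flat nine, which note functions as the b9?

Root of Cb dominant seventh flat nine = C-flat. The 9th is a minor 9th: C-flat up a minor 9th → D-double-flat.

D-double-flat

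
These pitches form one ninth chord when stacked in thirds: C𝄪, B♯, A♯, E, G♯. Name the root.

Stacking in thirds gives A♯ – C𝄪 – E – G♯ – B♯, so A♯ is the root — A♯ dominant ninth flat five.

A♯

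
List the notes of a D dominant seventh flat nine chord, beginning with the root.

D dominant seventh flat nine is a dominant seventh flat nine built on D.
root → D
3rd (major 3rd) → F-sharp
5th (perfect 5th) → A
7th (minor 7th) → C
9th (minor 9th) → E-flat

D F-sharp A C E-flat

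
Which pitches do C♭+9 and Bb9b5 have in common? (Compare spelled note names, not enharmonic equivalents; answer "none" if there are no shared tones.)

none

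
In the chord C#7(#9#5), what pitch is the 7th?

Root of C#7(#9#5) = C#. The 7th is a minor 7th: C# up a minor 7th → B.

B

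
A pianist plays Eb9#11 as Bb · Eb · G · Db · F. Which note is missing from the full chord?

A

The full Eb9#11 chord is Eb, G, Bb, Db, F, A.
Comparing with the voicing, the augmented 11th (11th) — A — is absent.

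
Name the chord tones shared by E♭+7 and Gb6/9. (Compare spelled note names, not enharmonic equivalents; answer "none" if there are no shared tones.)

Eb, Db

E♭+7 = Eb, G, B, Db.
Gb6/9 = Gb, Bb, Db, Eb, Ab.
Shared: Eb, Db.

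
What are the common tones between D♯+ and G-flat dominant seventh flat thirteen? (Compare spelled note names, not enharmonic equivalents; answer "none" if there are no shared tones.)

none

D♯+: D# F## A##
G-flat dominant seventh flat thirteen: Gb Bb Db Fb Ebb
Common to both → none.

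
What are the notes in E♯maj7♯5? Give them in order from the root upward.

E# – G## – B## – D##

E♯maj7♯5: augmented major seventh on E#.
- root: E#
- major 3rd: G##
- augmented 5th: B##
- major 7th: D##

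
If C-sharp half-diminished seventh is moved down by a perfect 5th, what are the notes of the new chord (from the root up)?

Transposed root: C-sharp → F-sharp (perfect 5th down). So we spell F-sharp half-diminished seventh:
- root: F-sharp
- minor 3rd: A
- diminished 5th: C
- minor 7th: E

F-sharp  A  C  E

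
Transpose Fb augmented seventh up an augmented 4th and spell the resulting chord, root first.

Transposed root: Fb → Bb (augmented 4th up). So we spell Bb augmented seventh:
Bb — root
D — major 3rd
F# — augmented 5th
Ab — minor 7th

Bb – D – F# – Ab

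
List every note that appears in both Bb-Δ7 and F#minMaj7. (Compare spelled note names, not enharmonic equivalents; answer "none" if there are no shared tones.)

Bb-Δ7 = Bb, Db, F, A.
F#minMaj7 = F#, A, C#, E#.
Shared: A.

A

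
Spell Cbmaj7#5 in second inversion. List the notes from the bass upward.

G – Bb – Cb – Eb

In root position, Cbmaj7#5 is Cb–Eb–G–Bb.
Second inversion puts the fifth (G) in the bass.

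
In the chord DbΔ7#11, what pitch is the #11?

G

DbΔ7#11 is built on D♭; its 11th is an augmented 11th above the root.
A fourth above D uses the letter G, and the augmented 11th above D♭ is G.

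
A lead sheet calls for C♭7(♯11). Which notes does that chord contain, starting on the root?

Cb, Eb, Gb, Bbb, F

C♭7(♯11) is a dominant seventh sharp eleven built on Cb.
Cb — root
Eb — major 3rd
Gb — perfect 5th
Bbb — minor 7th
F — augmented 11th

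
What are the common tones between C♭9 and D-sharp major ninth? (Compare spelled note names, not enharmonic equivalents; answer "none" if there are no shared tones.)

none

C♭9: Cb Eb Gb Bbb Db
D-sharp major ninth: D# F## A# C## E#
Common to both → none.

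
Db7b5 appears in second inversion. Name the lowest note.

Db7b5 = Db–F–Abb–Cb. Second inversion → fifth in the bass = Abb.

Abb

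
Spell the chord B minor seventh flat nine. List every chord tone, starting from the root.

B – D – F# – A – C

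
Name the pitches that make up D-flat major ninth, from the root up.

D-flat, F, A-flat, C, E-flat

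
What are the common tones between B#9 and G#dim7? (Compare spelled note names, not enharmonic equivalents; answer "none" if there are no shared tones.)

none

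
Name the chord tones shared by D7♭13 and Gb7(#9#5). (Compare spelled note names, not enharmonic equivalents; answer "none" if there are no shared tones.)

D  A  Bb

D7♭13 = D, F#, A, C, Bb.
Gb7(#9#5) = Gb, Bb, D, Fb, A.
Shared: D, A, Bb.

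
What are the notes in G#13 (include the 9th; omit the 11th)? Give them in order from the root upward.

Root G♯, quality dominant thirteenth:
- root: G♯
- major 3rd: B♯
- perfect 5th: D♯
- minor 7th: F♯
- major 9th: A♯
- major 13th: E♯

G♯ – B♯ – D♯ – F♯ – A♯ – E♯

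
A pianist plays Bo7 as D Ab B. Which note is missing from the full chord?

Bo7 = B, D, F, Ab. The voicing lacks the 5th (diminished 5th), F.

F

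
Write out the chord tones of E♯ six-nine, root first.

E# G## B# C## F##

Root E#, quality six-nine:
E# — root
G## — major 3rd
B# — perfect 5th
C## — major 6th
F## — major 9th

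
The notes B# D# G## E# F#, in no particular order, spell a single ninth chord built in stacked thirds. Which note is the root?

E#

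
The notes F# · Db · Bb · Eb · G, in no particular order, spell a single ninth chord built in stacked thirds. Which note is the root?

Stacking in thirds gives Eb – G – Bb – Db – F#, so Eb is the root — Eb dominant seventh sharp nine.

Eb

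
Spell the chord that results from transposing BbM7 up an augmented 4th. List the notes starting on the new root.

E, G#, B, D#

An augmented 4th up from Bb is E, so the new chord is E major seventh.
root → E
3rd (major 3rd) → G#
5th (perfect 5th) → B
7th (major 7th) → D#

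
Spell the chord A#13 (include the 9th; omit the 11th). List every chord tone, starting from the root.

A#13 is a dominant thirteenth built on A#.
Root: A#
Major 3rd (3rd): C##
Perfect 5th (5th): E#
Minor 7th (7th): G#
Major 9th (9th): B#
Major 13th (13th): F##

A#  C##  E#  G#  B#  F##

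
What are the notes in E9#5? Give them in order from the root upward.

E9#5 is a dominant ninth sharp five built on E.
root → E
3rd (major 3rd) → G♯
5th (augmented 5th) → B♯
7th (minor 7th) → D
9th (major 9th) → F♯

E – G♯ – B♯ – D – F♯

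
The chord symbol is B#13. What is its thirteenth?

B#13 is built on B#; its 13th is a major 13th above the root.
A sixth above B uses the letter G, and the major 13th above B# is G##.

G##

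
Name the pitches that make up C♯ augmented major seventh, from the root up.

C♯ augmented major seventh is an augmented major seventh built on C#.
- root: C#
- major 3rd: E#
- augmented 5th: G##
- major 7th: B#

C# E# G## B#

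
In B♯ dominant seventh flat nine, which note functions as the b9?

B♯ dominant seventh flat nine is built on B-sharp; its 9th is a minor 9th above the root.
A second above B uses the letter C, and the minor 9th above B-sharp is C-sharp.

C-sharp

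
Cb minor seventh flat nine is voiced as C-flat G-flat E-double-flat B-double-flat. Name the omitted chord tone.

D-double-flat

The full Cb minor seventh flat nine chord is C-flat, E-double-flat, G-flat, B-double-flat, D-double-flat.
Comparing with the voicing, the minor 9th (9th) — D-double-flat — is absent.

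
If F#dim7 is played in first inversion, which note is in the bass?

A

F#dim7 in root position is F#–A–C–Eb.
First inversion places the third in the bass, which is A.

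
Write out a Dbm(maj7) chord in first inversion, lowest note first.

Fb, Ab, C, Db

In root position, Dbm(maj7) is Db–Fb–Ab–C.
First inversion puts the third (Fb) in the bass.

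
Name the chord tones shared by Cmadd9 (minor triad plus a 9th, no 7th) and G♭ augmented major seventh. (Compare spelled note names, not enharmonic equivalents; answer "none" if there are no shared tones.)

Cmadd9 = C, E♭, G, D.
G♭ augmented major seventh = G♭, B♭, D, F.
Shared: D.

D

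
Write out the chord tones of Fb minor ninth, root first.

F-flat, A-double-flat, C-flat, E-double-flat, G-flat

Fb minor ninth is a minor ninth built on F-flat.
- root: F-flat
- minor 3rd: A-double-flat
- perfect 5th: C-flat
- minor 7th: E-double-flat
- major 9th: G-flat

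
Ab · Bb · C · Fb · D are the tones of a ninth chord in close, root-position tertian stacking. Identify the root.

Bb

Arranged so that each adjacent pair is a third by letter name: Bb – D – Fb – Ab – C.
The bottom of that stack, Bb, is the root (this is Bb dominant ninth flat five).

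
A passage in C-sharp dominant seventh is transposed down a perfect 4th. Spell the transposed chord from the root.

G-sharp  B-sharp  D-sharp  F-sharp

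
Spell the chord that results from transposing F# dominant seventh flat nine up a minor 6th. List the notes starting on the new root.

Transposed root: F-sharp → D (minor 6th up). So we spell D dominant seventh flat nine:
- root: D
- major 3rd: F-sharp
- perfect 5th: A
- minor 7th: C
- minor 9th: E-flat

D  F-sharp  A  C  E-flat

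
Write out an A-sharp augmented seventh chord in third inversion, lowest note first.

G# – A# – C## – E##

A-sharp augmented seventh = A#–C##–E##–G#; third inversion → seventh (G#) lowest.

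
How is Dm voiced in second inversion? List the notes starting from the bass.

Dm = D–F–A; second inversion → fifth (A) lowest.

A – D – F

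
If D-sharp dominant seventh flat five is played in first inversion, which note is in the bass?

F-double-sharp

D-sharp dominant seventh flat five = D-sharp–F-double-sharp–A–C-sharp. First inversion → third in the bass = F-double-sharp.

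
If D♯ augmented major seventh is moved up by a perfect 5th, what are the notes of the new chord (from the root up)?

A# C## E## G##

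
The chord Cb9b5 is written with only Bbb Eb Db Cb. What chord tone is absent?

Gbb

The full Cb9b5 chord is Cb, Eb, Gbb, Bbb, Db.
Comparing with the voicing, the diminished 5th (5th) — Gbb — is absent.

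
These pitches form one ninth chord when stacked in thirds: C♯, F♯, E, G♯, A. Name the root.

F♯

Stacking in thirds gives F♯ – A – C♯ – E – G♯, so F♯ is the root — F♯ minor ninth.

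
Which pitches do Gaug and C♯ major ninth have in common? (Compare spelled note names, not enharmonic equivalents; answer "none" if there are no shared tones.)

D#

Gaug = G, B, D#.
C♯ major ninth = C#, E#, G#, B#, D#.
Shared: D#.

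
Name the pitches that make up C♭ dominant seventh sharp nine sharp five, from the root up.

C-flat – E-flat – G – B-double-flat – D

C♭ dominant seventh sharp nine sharp five: dominant seventh sharp nine sharp five on C-flat.
C-flat — root
E-flat — major 3rd
G — augmented 5th
B-double-flat — minor 7th
D — augmented 9th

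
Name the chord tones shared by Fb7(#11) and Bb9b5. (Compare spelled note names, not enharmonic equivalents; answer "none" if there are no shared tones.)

Fb7(#11): Fb Ab Cb Ebb Bb
Bb9b5: Bb D Fb Ab C
Common to both → Fb, Ab, Bb.

Fb – Ab – Bb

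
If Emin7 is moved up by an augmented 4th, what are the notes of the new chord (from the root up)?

An augmented 4th up from E is A#, so the new chord is A# minor seventh.
A# — root
C# — minor 3rd
E# — perfect 5th
G# — minor 7th

A# – C# – E# – G#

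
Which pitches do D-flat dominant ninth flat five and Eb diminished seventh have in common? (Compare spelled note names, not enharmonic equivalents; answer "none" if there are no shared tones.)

E-flat

D-flat dominant ninth flat five = D-flat, F, A-double-flat, C-flat, E-flat.
Eb diminished seventh = E-flat, G-flat, B-double-flat, D-double-flat.
Shared: E-flat.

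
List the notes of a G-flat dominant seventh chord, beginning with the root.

G-flat dominant seventh is a dominant seventh built on G-flat.
Root: G-flat
Major 3rd (3rd): B-flat
Perfect 5th (5th): D-flat
Minor 7th (7th): F-flat

G-flat, B-flat, D-flat, F-flat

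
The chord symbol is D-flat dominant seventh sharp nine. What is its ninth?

E

Root of D-flat dominant seventh sharp nine = D-flat. The 9th is an augmented 9th: D-flat up an augmented 9th → E.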